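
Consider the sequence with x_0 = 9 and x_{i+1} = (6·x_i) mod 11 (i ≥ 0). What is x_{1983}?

8

Listing terms: x_0 = 9,  x_1 = 10,  x_2 = 5,  x_3 = 8,  x_4 = 4,  x_5 = 2,  x_6 = 1,  x_7 = 6,  x_8 = 3,  x_9 = 7,  x_{10} = 9.
The sequence repeats with period 10.
(1983 - 0) mod 10 = 3, so x_{1983} = x_3 = 8.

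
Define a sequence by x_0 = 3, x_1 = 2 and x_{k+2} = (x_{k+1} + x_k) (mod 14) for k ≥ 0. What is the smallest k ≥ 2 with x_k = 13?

15

We have x_0 = 3; x_1 = 2; x_2 = 5; x_3 = 7; x_4 = 12; x_5 = 5; x_6 = 3; x_7 = 8; x_8 = 11; x_9 = 5; x_{10} = 2; x_{11} = 7; x_{12} = 9; x_{13} = 2; x_{14} = 11; x_{15} = 13; x_{16} = 10; x_{17} = 9; x_{18} = 5; x_{19} = 0; x_{20} = 5; x_{21} = 5; x_{22} = 10; x_{23} = 1; x_{24} = 11; x_{25} = 12; x_{26} = 9; x_{27} = 7; x_{28} = 2; x_{29} = 9; x_{30} = 11; x_{31} = 6; x_{32} = 3; x_{33} = 9; x_{34} = 12; x_{35} = 7; x_{36} = 5; x_{37} = 12; x_{38} = 3; x_{39} = 1; x_{40} = 4; x_{41} = 5; x_{42} = 9; x_{43} = 0; x_{44} = 9; x_{45} = 9; x_{46} = 4; x_{47} = 13; x_{48} = 3; x_{49} = 2.
Since (x_{48}, x_{49}) = (x_0, x_1) = (3, 2) (two consecutive terms determine the rest), the sequence is periodic with period 48.
The value 13 first appears (with k ≥ 2) at x_{15}.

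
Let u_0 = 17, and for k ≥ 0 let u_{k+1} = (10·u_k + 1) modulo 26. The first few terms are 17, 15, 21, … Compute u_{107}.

25

Listing terms: u_0 = 17, u_1 = 15, u_2 = 21, u_3 = 3, u_4 = 5, u_5 = 25, u_6 = 17.
The sequence repeats with period 6.
(107 - 0) mod 6 = 5, so u_{107} = u_5 = 25.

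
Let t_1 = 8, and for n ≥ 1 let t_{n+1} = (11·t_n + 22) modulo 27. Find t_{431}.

26

We have t_1 = 8, t_2 = 2, t_3 = 17, t_4 = 20, t_5 = 26, t_6 = 11, t_7 = 8.
The sequence repeats with period 6.
(431 - 1) mod 6 = 4, so t_{431} = t_5 = 26.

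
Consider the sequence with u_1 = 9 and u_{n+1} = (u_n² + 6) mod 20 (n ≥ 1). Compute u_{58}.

11

u_1 = 9,  u_2 = 7,  u_3 = 15,  u_4 = 11,  u_5 = 7.
Since u_5 = u_2 = 7, the sequence is eventually periodic: after a pre-period of length 1 it cycles with period 3.
For n ≥ 2, u_n depends only on (n - 2) mod 3. (58 - 2) mod 3 = 2, so u_{58} = u_4 = 11.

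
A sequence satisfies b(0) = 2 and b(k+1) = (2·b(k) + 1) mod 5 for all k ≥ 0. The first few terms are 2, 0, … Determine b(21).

0

We have b(0) = 2; b(1) = 0; b(2) = 1; b(3) = 3; b(4) = 2.
The sequence repeats with period 4.
(21 - 0) mod 4 = 1, so b(21) = b(1) = 0.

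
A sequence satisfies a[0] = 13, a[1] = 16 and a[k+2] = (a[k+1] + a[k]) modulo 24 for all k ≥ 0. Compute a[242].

5

a[0] = 13, a[1] = 16, a[2] = 5, a[3] = 21, a[4] = 2, a[5] = 23, a[6] = 1, a[7] = 0, a[8] = 1, a[9] = 1, a[10] = 2, a[11] = 3, a[12] = 5, a[13] = 8, a[14] = 13, a[15] = 21, a[16] = 10, a[17] = 7, a[18] = 17, a[19] = 0, a[20] = 17, a[21] = 17, a[22] = 10, a[23] = 3, a[24] = 13, a[25] = 16.
The sequence repeats with period 24.
(242 - 0) mod 24 = 2, so a[242] = a[2] = 5.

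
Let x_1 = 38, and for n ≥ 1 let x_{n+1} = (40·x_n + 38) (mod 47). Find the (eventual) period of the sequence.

46

Listing terms: x_1 = 38, x_2 = 7, x_3 = 36, x_4 = 21, x_5 = 32, x_6 = 2, x_7 = 24, x_8 = 11, x_9 = 8, x_{10} = 29, x_{11} = 23, x_{12} = 18, x_{13} = 6, x_{14} = 43, x_{15} = 19, x_{16} = 46, x_{17} = 45, x_{18} = 5, x_{19} = 3, x_{20} = 17, x_{21} = 13, x_{22} = 41, x_{23} = 33, x_{24} = 42, x_{25} = 26, x_{26} = 44, x_{27} = 12, x_{28} = 1, x_{29} = 31, x_{30} = 9, x_{31} = 22, x_{32} = 25, x_{33} = 4, x_{34} = 10, x_{35} = 15, x_{36} = 27, x_{37} = 37, x_{38} = 14, x_{39} = 34, x_{40} = 35, x_{41} = 28, x_{42} = 30, x_{43} = 16, x_{44} = 20, x_{45} = 39, x_{46} = 0, x_{47} = 38.
The sequence repeats with period 46.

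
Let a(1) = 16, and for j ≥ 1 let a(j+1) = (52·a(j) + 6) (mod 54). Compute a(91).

a(1) = 16,  a(2) = 28,  a(3) = 4,  a(4) = 52,  a(5) = 10,  a(6) = 40,  a(7) = 34,  a(8) = 46,  a(9) = 22,  a(10) = 16.
Since a(10) = a(1) = 16, the sequence is periodic with period 9.
So a(91) = a(1 + ((91-1) mod 9)) = a(1) = 16.

16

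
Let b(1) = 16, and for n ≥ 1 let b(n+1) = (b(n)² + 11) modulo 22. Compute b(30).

Listing terms: b(1) = 16; b(2) = 3; b(3) = 20; b(4) = 15; b(5) = 16.
Since b(5) = b(1) = 16, the sequence is periodic with period 4.
So b(30) = b(1 + ((30-1) mod 4)) = b(2) = 3.

3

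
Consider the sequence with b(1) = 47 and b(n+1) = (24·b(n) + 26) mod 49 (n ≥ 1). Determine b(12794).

We have b(1) = 47, b(2) = 27, b(3) = 37, b(4) = 32, b(5) = 10, b(6) = 21, b(7) = 40, b(8) = 6, b(9) = 23, b(10) = 39, b(11) = 31, b(12) = 35, b(13) = 33, b(14) = 34, b(15) = 9, b(16) = 46, b(17) = 3, b(18) = 0, b(19) = 26, b(20) = 13, b(21) = 44, b(22) = 4, b(23) = 24, b(24) = 14, b(25) = 19, b(26) = 41, b(27) = 30, b(28) = 11, b(29) = 45, b(30) = 28, b(31) = 12, b(32) = 20, b(33) = 16, b(34) = 18, b(35) = 17, b(36) = 42, b(37) = 5, b(38) = 48, b(39) = 2, b(40) = 25, b(41) = 38, b(42) = 7, b(43) = 47.
The sequence repeats with period 42.
So b(12794) = b(1 + ((12794-1) mod 42)) = b(26) = 41.

41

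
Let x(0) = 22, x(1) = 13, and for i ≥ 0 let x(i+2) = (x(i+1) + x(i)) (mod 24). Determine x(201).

16

Computing terms: x(0) = 22; x(1) = 13; x(2) = 11; x(3) = 0; x(4) = 11; x(5) = 11; x(6) = 22; x(7) = 9; x(8) = 7; x(9) = 16; x(10) = 23; x(11) = 15; x(12) = 14; x(13) = 5; x(14) = 19; x(15) = 0; x(16) = 19; x(17) = 19; x(18) = 14; x(19) = 9; x(20) = 23; x(21) = 8; x(22) = 7; x(23) = 15; x(24) = 22; x(25) = 13.
The sequence repeats with period 24.
So x(201) = x(0 + ((201-0) mod 24)) = x(9) = 16.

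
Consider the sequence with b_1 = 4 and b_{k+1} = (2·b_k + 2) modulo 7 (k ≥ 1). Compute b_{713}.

3

Listing terms: b_1 = 4,  b_2 = 3,  b_3 = 1,  b_4 = 4.
Since b_4 = b_1 = 4, the sequence is periodic with period 3.
(713 - 1) mod 3 = 1, so b_{713} = b_2 = 3.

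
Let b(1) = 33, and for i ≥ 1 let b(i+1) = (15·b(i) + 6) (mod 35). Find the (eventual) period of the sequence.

7

Computing terms: b(1) = 33; b(2) = 11; b(3) = 31; b(4) = 16; b(5) = 1; b(6) = 21; b(7) = 6; b(8) = 26; b(9) = 11.
Since b(9) = b(2) = 11, the sequence is eventually periodic: after a pre-period of length 1 it cycles with period 7.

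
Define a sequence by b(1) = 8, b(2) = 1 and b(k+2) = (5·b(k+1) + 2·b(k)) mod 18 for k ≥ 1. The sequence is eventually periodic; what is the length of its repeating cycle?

Listing terms: b(1) = 8,  b(2) = 1,  b(3) = 3,  b(4) = 17,  b(5) = 1,  b(6) = 3.
Since (b(5), b(6)) = (b(2), b(3)) = (1, 3) (two consecutive terms determine the rest), the sequence is eventually periodic: after a pre-period of length 1 it cycles with period 3.

3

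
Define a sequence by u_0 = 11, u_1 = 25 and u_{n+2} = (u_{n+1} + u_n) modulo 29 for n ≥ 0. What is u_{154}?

11

u_0 = 11; u_1 = 25; u_2 = 7; u_3 = 3; u_4 = 10; u_5 = 13; u_6 = 23; u_7 = 7; u_8 = 1; u_9 = 8; u_{10} = 9; u_{11} = 17; u_{12} = 26; u_{13} = 14; u_{14} = 11; u_{15} = 25.
The sequence repeats with period 14.
So u_{154} = u_{0 + ((154-0) mod 14)} = u_0 = 11.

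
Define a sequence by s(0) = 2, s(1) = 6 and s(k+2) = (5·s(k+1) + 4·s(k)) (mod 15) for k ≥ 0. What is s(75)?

Listing terms: s(0) = 2, s(1) = 6, s(2) = 8, s(3) = 4, s(4) = 7, s(5) = 6, s(6) = 13, s(7) = 14, s(8) = 2, s(9) = 6.
Since (s(8), s(9)) = (s(0), s(1)) = (2, 6) (two consecutive terms determine the rest), the sequence is periodic with period 8.
(75 - 0) mod 8 = 3, so s(75) = s(3) = 4.

4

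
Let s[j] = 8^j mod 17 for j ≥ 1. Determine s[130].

We have s[1] = 8, s[2] = 13, s[3] = 2, s[4] = 16, s[5] = 9, s[6] = 4, s[7] = 15, s[8] = 1, s[9] = 8.
Since s[9] = s[1] = 8, the sequence is periodic with period 8.
(130 - 1) mod 8 = 1, so s[130] = s[2] = 13.

13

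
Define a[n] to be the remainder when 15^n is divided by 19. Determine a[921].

We have a[1] = 15,  a[2] = 16,  a[3] = 12,  a[4] = 9,  a[5] = 2,  a[6] = 11,  a[7] = 13,  a[8] = 5,  a[9] = 18,  a[10] = 4,  a[11] = 3,  a[12] = 7,  a[13] = 10,  a[14] = 17,  a[15] = 8,  a[16] = 6,  a[17] = 14,  a[18] = 1,  a[19] = 15.
The sequence repeats with period 18.
So a[921] = a[1 + ((921-1) mod 18)] = a[3] = 12.

12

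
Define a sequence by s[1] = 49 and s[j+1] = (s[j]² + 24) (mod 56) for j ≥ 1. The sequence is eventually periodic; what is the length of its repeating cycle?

We have s[1] = 49,  s[2] = 17,  s[3] = 33,  s[4] = 49.
The sequence repeats with period 3.

3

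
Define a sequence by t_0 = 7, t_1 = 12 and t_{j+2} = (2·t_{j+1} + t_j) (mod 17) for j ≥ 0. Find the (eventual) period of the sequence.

16

t_0 = 7; t_1 = 12; t_2 = 14; t_3 = 6; t_4 = 9; t_5 = 7; t_6 = 6; t_7 = 2; t_8 = 10; t_9 = 5; t_{10} = 3; t_{11} = 11; t_{12} = 8; t_{13} = 10; t_{14} = 11; t_{15} = 15; t_{16} = 7; t_{17} = 12.
Since (t_{16}, t_{17}) = (t_0, t_1) = (7, 12) (two consecutive terms determine the rest), the sequence is periodic with period 16.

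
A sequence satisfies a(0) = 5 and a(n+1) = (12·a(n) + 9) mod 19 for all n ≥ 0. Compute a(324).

Computing terms: a(0) = 5; a(1) = 12; a(2) = 1; a(3) = 2; a(4) = 14; a(5) = 6; a(6) = 5.
Since a(6) = a(0) = 5, the sequence is periodic with period 6.
(324 - 0) mod 6 = 0, so a(324) = a(0) = 5.

5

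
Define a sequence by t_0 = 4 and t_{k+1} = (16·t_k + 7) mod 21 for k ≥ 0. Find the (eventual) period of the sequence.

3

Listing terms: t_0 = 4,  t_1 = 8,  t_2 = 9,  t_3 = 4.
Since t_3 = t_0 = 4, the sequence is periodic with period 3.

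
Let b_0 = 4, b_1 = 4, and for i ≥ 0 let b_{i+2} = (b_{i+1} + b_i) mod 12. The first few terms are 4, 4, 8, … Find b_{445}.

8

b_0 = 4; b_1 = 4; b_2 = 8; b_3 = 0; b_4 = 8; b_5 = 8; b_6 = 4; b_7 = 0; b_8 = 4; b_9 = 4.
The sequence repeats with period 8.
(445 - 0) mod 8 = 5, so b_{445} = b_5 = 8.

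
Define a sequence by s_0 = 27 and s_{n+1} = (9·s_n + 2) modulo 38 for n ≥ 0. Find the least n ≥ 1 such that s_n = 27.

Computing terms: s_0 = 27, s_1 = 17, s_2 = 3, s_3 = 29, s_4 = 35, s_5 = 13, s_6 = 5, s_7 = 9, s_8 = 7, s_9 = 27.
Since s_9 = s_0 = 27, the sequence is periodic with period 9.
The value 27 next appears (with n ≥ 1) at s_9.

9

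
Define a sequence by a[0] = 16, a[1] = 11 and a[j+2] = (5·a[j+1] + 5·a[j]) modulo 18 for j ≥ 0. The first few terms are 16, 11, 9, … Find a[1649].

9

Listing terms: a[0] = 16,  a[1] = 11,  a[2] = 9,  a[3] = 10,  a[4] = 5,  a[5] = 3,  a[6] = 4,  a[7] = 17,  a[8] = 15,  a[9] = 16,  a[10] = 11.
Since (a[9], a[10]) = (a[0], a[1]) = (16, 11) (two consecutive terms determine the rest), the sequence is periodic with period 9.
(1649 - 0) mod 9 = 2, so a[1649] = a[2] = 9.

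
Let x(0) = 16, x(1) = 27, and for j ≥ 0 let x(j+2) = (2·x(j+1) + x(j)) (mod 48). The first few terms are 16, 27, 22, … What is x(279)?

19

Computing terms: x(0) = 16,  x(1) = 27,  x(2) = 22,  x(3) = 23,  x(4) = 20,  x(5) = 15,  x(6) = 2,  x(7) = 19,  x(8) = 40,  x(9) = 3,  x(10) = 46,  x(11) = 47,  x(12) = 44,  x(13) = 39,  x(14) = 26,  x(15) = 43,  x(16) = 16,  x(17) = 27.
Since (x(16), x(17)) = (x(0), x(1)) = (16, 27) (two consecutive terms determine the rest), the sequence is periodic with period 16.
(279 - 0) mod 16 = 7, so x(279) = x(7) = 19.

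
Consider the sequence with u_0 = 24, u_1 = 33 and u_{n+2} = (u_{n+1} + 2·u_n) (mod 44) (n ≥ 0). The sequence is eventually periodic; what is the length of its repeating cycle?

Computing terms: u_0 = 24, u_1 = 33, u_2 = 37, u_3 = 15, u_4 = 1, u_5 = 31, u_6 = 33, u_7 = 7, u_8 = 29, u_9 = 43, u_{10} = 13, u_{11} = 11, u_{12} = 37, u_{13} = 15.
Since (u_{12}, u_{13}) = (u_2, u_3) = (37, 15) (two consecutive terms determine the rest), the sequence is eventually periodic: after a pre-period of length 2 it cycles with period 10.

10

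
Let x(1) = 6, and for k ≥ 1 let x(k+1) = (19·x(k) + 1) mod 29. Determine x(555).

0

We have x(1) = 6; x(2) = 28; x(3) = 11; x(4) = 7; x(5) = 18; x(6) = 24; x(7) = 22; x(8) = 13; x(9) = 16; x(10) = 15; x(11) = 25; x(12) = 12; x(13) = 26; x(14) = 2; x(15) = 10; x(16) = 17; x(17) = 5; x(18) = 9; x(19) = 27; x(20) = 21; x(21) = 23; x(22) = 3; x(23) = 0; x(24) = 1; x(25) = 20; x(26) = 4; x(27) = 19; x(28) = 14; x(29) = 6.
The sequence repeats with period 28.
So x(555) = x(1 + ((555-1) mod 28)) = x(23) = 0.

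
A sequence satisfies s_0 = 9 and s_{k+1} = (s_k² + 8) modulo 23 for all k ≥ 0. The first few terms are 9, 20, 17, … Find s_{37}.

s_0 = 9,  s_1 = 20,  s_2 = 17,  s_3 = 21,  s_4 = 12,  s_5 = 14,  s_6 = 20.
Since s_6 = s_1 = 20, the sequence is eventually periodic: after a pre-period of length 1 it cycles with period 5.
For k ≥ 1, s_k depends only on (k - 1) mod 5. (37 - 1) mod 5 = 1, so s_{37} = s_2 = 17.

17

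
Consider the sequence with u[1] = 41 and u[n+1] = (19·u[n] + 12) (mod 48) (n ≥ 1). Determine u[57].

Computing terms: u[1] = 41; u[2] = 23; u[3] = 17; u[4] = 47; u[5] = 41.
The sequence repeats with period 4.
So u[57] = u[1 + ((57-1) mod 4)] = u[1] = 41.

41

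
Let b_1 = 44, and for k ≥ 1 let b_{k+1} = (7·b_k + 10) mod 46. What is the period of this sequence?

22

We have b_1 = 44; b_2 = 42; b_3 = 28; b_4 = 22; b_5 = 26; b_6 = 8; b_7 = 20; b_8 = 12; b_9 = 2; b_{10} = 24; b_{11} = 40; b_{12} = 14; b_{13} = 16; b_{14} = 30; b_{15} = 36; b_{16} = 32; b_{17} = 4; b_{18} = 38; b_{19} = 0; b_{20} = 10; b_{21} = 34; b_{22} = 18; b_{23} = 44.
The sequence repeats with period 22.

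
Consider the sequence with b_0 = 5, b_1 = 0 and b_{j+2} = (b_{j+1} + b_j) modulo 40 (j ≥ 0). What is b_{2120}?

We have b_0 = 5, b_1 = 0, b_2 = 5, b_3 = 5, b_4 = 10, b_5 = 15, b_6 = 25, b_7 = 0, b_8 = 25, b_9 = 25, b_{10} = 10, b_{11} = 35, b_{12} = 5, b_{13} = 0.
Since (b_{12}, b_{13}) = (b_0, b_1) = (5, 0) (two consecutive terms determine the rest), the sequence is periodic with period 12.
So b_{2120} = b_{0 + ((2120-0) mod 12)} = b_8 = 25.

25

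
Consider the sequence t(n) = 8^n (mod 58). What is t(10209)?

Computing terms: t(1) = 8; t(2) = 6; t(3) = 48; t(4) = 36; t(5) = 56; t(6) = 42; t(7) = 46; t(8) = 20; t(9) = 44; t(10) = 4; t(11) = 32; t(12) = 24; t(13) = 18; t(14) = 28; t(15) = 50; t(16) = 52; t(17) = 10; t(18) = 22; t(19) = 2; t(20) = 16; t(21) = 12; t(22) = 38; t(23) = 14; t(24) = 54; t(25) = 26; t(26) = 34; t(27) = 40; t(28) = 30; t(29) = 8.
The sequence repeats with period 28.
So t(10209) = t(1 + ((10209-1) mod 28)) = t(17) = 10.

10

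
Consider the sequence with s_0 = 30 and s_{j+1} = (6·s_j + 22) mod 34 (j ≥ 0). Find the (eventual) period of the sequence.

Computing terms: s_0 = 30; s_1 = 32; s_2 = 10; s_3 = 14; s_4 = 4; s_5 = 12; s_6 = 26; s_7 = 8; s_8 = 2; s_9 = 0; s_{10} = 22; s_{11} = 18; s_{12} = 28; s_{13} = 20; s_{14} = 6; s_{15} = 24; s_{16} = 30.
Since s_{16} = s_0 = 30, the sequence is periodic with period 16.

16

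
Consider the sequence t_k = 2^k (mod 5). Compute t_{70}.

We have t_1 = 2; t_2 = 4; t_3 = 3; t_4 = 1; t_5 = 2.
Since t_5 = t_1 = 2, the sequence is periodic with period 4.
(70 - 1) mod 4 = 1, so t_{70} = t_2 = 4.

4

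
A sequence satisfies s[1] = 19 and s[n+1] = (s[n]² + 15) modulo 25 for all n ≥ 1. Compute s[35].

We have s[1] = 19, s[2] = 1, s[3] = 16, s[4] = 21, s[5] = 6, s[6] = 1.
Since s[6] = s[2] = 1, the sequence is eventually periodic: after a pre-period of length 1 it cycles with period 4.
For n ≥ 2, s[n] depends only on (n - 2) mod 4. (35 - 2) mod 4 = 1, so s[35] = s[3] = 16.

16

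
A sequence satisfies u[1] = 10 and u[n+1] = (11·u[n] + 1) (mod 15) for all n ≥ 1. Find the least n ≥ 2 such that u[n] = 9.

10

Computing terms: u[1] = 10; u[2] = 6; u[3] = 7; u[4] = 3; u[5] = 4; u[6] = 0; u[7] = 1; u[8] = 12; u[9] = 13; u[10] = 9; u[11] = 10.
Since u[11] = u[1] = 10, the sequence is periodic with period 10.
The value 9 first appears (with n ≥ 2) at u[10].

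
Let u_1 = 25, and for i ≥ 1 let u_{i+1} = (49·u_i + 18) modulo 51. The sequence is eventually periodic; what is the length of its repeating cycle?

8

Computing terms: u_1 = 25; u_2 = 19; u_3 = 31; u_4 = 7; u_5 = 4; u_6 = 10; u_7 = 49; u_8 = 22; u_9 = 25.
Since u_9 = u_1 = 25, the sequence is periodic with period 8.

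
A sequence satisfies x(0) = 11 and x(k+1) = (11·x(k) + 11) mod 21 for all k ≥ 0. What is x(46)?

20

We have x(0) = 11,  x(1) = 6,  x(2) = 14,  x(3) = 18,  x(4) = 20,  x(5) = 0,  x(6) = 11.
The sequence repeats with period 6.
So x(46) = x(0 + ((46-0) mod 6)) = x(4) = 20.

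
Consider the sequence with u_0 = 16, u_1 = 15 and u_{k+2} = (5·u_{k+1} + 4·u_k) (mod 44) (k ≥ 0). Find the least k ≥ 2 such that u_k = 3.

17

Computing terms: u_0 = 16,  u_1 = 15,  u_2 = 7,  u_3 = 7,  u_4 = 19,  u_5 = 35,  u_6 = 31,  u_7 = 31,  u_8 = 15,  u_9 = 23,  u_{10} = 43,  u_{11} = 43,  u_{12} = 35,  u_{13} = 39,  u_{14} = 27,  u_{15} = 27,  u_{16} = 23,  u_{17} = 3,  u_{18} = 19,  u_{19} = 19,  u_{20} = 39,  u_{21} = 7,  u_{22} = 15,  u_{23} = 15,  u_{24} = 3,  u_{25} = 31,  u_{26} = 35,  u_{27} = 35,  u_{28} = 7,  u_{29} = 43,  u_{30} = 23,  u_{31} = 23,  u_{32} = 31,  u_{33} = 27,  u_{34} = 39,  u_{35} = 39,  u_{36} = 43,  u_{37} = 19,  u_{38} = 3,  u_{39} = 3,  u_{40} = 27,  u_{41} = 15,  u_{42} = 7.
Since (u_{41}, u_{42}) = (u_1, u_2) = (15, 7) (two consecutive terms determine the rest), the sequence is eventually periodic: after a pre-period of length 1 it cycles with period 40.
The value 3 first appears (with k ≥ 2) at u_{17}.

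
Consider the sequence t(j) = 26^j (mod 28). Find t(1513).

t(1) = 26,  t(2) = 4,  t(3) = 20,  t(4) = 16,  t(5) = 24,  t(6) = 8,  t(7) = 12,  t(8) = 4.
Since t(8) = t(2) = 4, the sequence is eventually periodic: after a pre-period of length 1 it cycles with period 6.
For j ≥ 2, t(j) depends only on (j - 2) mod 6. (1513 - 2) mod 6 = 5, so t(1513) = t(7) = 12.

12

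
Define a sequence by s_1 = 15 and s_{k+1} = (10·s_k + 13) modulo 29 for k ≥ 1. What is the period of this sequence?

28

We have s_1 = 15, s_2 = 18, s_3 = 19, s_4 = 0, s_5 = 13, s_6 = 27, s_7 = 22, s_8 = 1, s_9 = 23, s_{10} = 11, s_{11} = 7, s_{12} = 25, s_{13} = 2, s_{14} = 4, s_{15} = 24, s_{16} = 21, s_{17} = 20, s_{18} = 10, s_{19} = 26, s_{20} = 12, s_{21} = 17, s_{22} = 9, s_{23} = 16, s_{24} = 28, s_{25} = 3, s_{26} = 14, s_{27} = 8, s_{28} = 6, s_{29} = 15.
Since s_{29} = s_1 = 15, the sequence is periodic with period 28.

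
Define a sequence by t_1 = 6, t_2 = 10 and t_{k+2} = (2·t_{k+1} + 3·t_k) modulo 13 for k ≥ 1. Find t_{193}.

Computing terms: t_1 = 6,  t_2 = 10,  t_3 = 12,  t_4 = 2,  t_5 = 1,  t_6 = 8,  t_7 = 6,  t_8 = 10.
The sequence repeats with period 6.
So t_{193} = t_{1 + ((193-1) mod 6)} = t_1 = 6.

6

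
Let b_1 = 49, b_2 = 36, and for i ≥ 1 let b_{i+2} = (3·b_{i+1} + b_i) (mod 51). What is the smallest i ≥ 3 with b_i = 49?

b_1 = 49, b_2 = 36, b_3 = 4, b_4 = 48, b_5 = 46, b_6 = 33, b_7 = 43, b_8 = 9, b_9 = 19, b_{10} = 15, b_{11} = 13, b_{12} = 3, b_{13} = 22, b_{14} = 18, b_{15} = 25, b_{16} = 42, b_{17} = 49, b_{18} = 36.
The sequence repeats with period 16.
The value 49 next appears (with i ≥ 3) at b_{17}.

17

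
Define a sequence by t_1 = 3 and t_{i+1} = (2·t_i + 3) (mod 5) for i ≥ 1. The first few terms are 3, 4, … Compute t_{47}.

1

Listing terms: t_1 = 3, t_2 = 4, t_3 = 1, t_4 = 0, t_5 = 3.
The sequence repeats with period 4.
(47 - 1) mod 4 = 2, so t_{47} = t_3 = 1.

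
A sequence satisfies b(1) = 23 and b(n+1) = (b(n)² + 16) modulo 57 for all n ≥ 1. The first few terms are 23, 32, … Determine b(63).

14

Listing terms: b(1) = 23,  b(2) = 32,  b(3) = 14,  b(4) = 41,  b(5) = 44,  b(6) = 14.
Since b(6) = b(3) = 14, the sequence is eventually periodic: after a pre-period of length 2 it cycles with period 3.
For n ≥ 3, b(n) depends only on (n - 3) mod 3. (63 - 3) mod 3 = 0, so b(63) = b(3) = 14.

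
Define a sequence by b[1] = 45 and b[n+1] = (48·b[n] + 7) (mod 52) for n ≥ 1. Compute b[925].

19

b[1] = 45, b[2] = 35, b[3] = 23, b[4] = 19, b[5] = 35.
Since b[5] = b[2] = 35, the sequence is eventually periodic: after a pre-period of length 1 it cycles with period 3.
For n ≥ 2, b[n] depends only on (n - 2) mod 3. (925 - 2) mod 3 = 2, so b[925] = b[4] = 19.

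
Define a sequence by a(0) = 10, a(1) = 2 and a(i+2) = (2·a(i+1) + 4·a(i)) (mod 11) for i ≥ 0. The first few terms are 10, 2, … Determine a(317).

2

Computing terms: a(0) = 10; a(1) = 2; a(2) = 0; a(3) = 8; a(4) = 5; a(5) = 9; a(6) = 5; a(7) = 2; a(8) = 2; a(9) = 1; a(10) = 10; a(11) = 2.
The sequence repeats with period 10.
So a(317) = a(0 + ((317-0) mod 10)) = a(7) = 2.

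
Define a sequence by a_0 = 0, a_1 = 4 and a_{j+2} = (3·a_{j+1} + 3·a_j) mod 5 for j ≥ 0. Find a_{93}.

Listing terms: a_0 = 0,  a_1 = 4,  a_2 = 2,  a_3 = 3,  a_4 = 0,  a_5 = 4.
Since (a_4, a_5) = (a_0, a_1) = (0, 4) (two consecutive terms determine the rest), the sequence is periodic with period 4.
(93 - 0) mod 4 = 1, so a_{93} = a_1 = 4.

4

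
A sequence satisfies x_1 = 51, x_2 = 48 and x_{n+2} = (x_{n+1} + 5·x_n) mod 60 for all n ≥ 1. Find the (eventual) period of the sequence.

Listing terms: x_1 = 51; x_2 = 48; x_3 = 3; x_4 = 3; x_5 = 18; x_6 = 33; x_7 = 3; x_8 = 48; x_9 = 3.
Since (x_8, x_9) = (x_2, x_3) = (48, 3) (two consecutive terms determine the rest), the sequence is eventually periodic: after a pre-period of length 1 it cycles with period 6.

6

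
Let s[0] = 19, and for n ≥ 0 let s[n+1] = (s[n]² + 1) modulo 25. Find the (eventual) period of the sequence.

s[0] = 19; s[1] = 12; s[2] = 20; s[3] = 1; s[4] = 2; s[5] = 5; s[6] = 1.
Since s[6] = s[3] = 1, the sequence is eventually periodic: after a pre-period of length 3 it cycles with period 3.

3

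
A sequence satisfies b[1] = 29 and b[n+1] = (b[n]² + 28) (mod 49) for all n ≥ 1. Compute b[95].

36

Listing terms: b[1] = 29,  b[2] = 36,  b[3] = 1,  b[4] = 29.
The sequence repeats with period 3.
So b[95] = b[1 + ((95-1) mod 3)] = b[2] = 36.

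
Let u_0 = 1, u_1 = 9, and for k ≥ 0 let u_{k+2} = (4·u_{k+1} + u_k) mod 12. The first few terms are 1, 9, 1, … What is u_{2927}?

We have u_0 = 1, u_1 = 9, u_2 = 1, u_3 = 1, u_4 = 5, u_5 = 9, u_6 = 5, u_7 = 5, u_8 = 1, u_9 = 9.
The sequence repeats with period 8.
So u_{2927} = u_{0 + ((2927-0) mod 8)} = u_7 = 5.

5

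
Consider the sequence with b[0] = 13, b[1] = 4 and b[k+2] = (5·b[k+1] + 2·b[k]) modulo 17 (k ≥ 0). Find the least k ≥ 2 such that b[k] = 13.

b[0] = 13; b[1] = 4; b[2] = 12; b[3] = 0; b[4] = 7; b[5] = 1; b[6] = 2; b[7] = 12; b[8] = 13; b[9] = 4.
Since (b[8], b[9]) = (b[0], b[1]) = (13, 4) (two consecutive terms determine the rest), the sequence is periodic with period 8.
The value 13 next appears (with k ≥ 2) at b[8].

8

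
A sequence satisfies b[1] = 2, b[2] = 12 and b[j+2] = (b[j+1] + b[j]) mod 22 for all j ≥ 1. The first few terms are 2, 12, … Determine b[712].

Listing terms: b[1] = 2, b[2] = 12, b[3] = 14, b[4] = 4, b[5] = 18, b[6] = 0, b[7] = 18, b[8] = 18, b[9] = 14, b[10] = 10, b[11] = 2, b[12] = 12.
The sequence repeats with period 10.
(712 - 1) mod 10 = 1, so b[712] = b[2] = 12.

12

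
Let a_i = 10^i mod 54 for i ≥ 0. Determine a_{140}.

46

We have a_0 = 1; a_1 = 10; a_2 = 46; a_3 = 28; a_4 = 10.
Since a_4 = a_1 = 10, the sequence is eventually periodic: after a pre-period of length 1 it cycles with period 3.
For i ≥ 1, a_i depends only on (i - 1) mod 3. (140 - 1) mod 3 = 1, so a_{140} = a_2 = 46.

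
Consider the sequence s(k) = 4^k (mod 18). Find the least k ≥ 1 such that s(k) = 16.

We have s(0) = 1,  s(1) = 4,  s(2) = 16,  s(3) = 10,  s(4) = 4.
Since s(4) = s(1) = 4, the sequence is eventually periodic: after a pre-period of length 1 it cycles with period 3.
The value 16 first appears (with k ≥ 1) at s(2).

2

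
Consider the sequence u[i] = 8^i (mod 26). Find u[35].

18

Computing terms: u[1] = 8, u[2] = 12, u[3] = 18, u[4] = 14, u[5] = 8.
Since u[5] = u[1] = 8, the sequence is periodic with period 4.
So u[35] = u[1 + ((35-1) mod 4)] = u[3] = 18.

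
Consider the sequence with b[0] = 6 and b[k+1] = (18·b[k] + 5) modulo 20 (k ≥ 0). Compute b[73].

Listing terms: b[0] = 6; b[1] = 13; b[2] = 19; b[3] = 7; b[4] = 11; b[5] = 3; b[6] = 19.
Since b[6] = b[2] = 19, the sequence is eventually periodic: after a pre-period of length 2 it cycles with period 4.
For k ≥ 2, b[k] depends only on (k - 2) mod 4. (73 - 2) mod 4 = 3, so b[73] = b[5] = 3.

3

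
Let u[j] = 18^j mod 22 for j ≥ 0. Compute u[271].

18

Computing terms: u[0] = 1, u[1] = 18, u[2] = 16, u[3] = 2, u[4] = 14, u[5] = 10, u[6] = 4, u[7] = 6, u[8] = 20, u[9] = 8, u[10] = 12, u[11] = 18.
Since u[11] = u[1] = 18, the sequence is eventually periodic: after a pre-period of length 1 it cycles with period 10.
For j ≥ 1, u[j] depends only on (j - 1) mod 10. (271 - 1) mod 10 = 0, so u[271] = u[1] = 18.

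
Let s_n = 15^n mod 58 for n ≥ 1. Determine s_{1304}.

Listing terms: s_1 = 15, s_2 = 51, s_3 = 11, s_4 = 49, s_5 = 39, s_6 = 5, s_7 = 17, s_8 = 23, s_9 = 55, s_{10} = 13, s_{11} = 21, s_{12} = 25, s_{13} = 27, s_{14} = 57, s_{15} = 43, s_{16} = 7, s_{17} = 47, s_{18} = 9, s_{19} = 19, s_{20} = 53, s_{21} = 41, s_{22} = 35, s_{23} = 3, s_{24} = 45, s_{25} = 37, s_{26} = 33, s_{27} = 31, s_{28} = 1, s_{29} = 15.
Since s_{29} = s_1 = 15, the sequence is periodic with period 28.
(1304 - 1) mod 28 = 15, so s_{1304} = s_{16} = 7.

7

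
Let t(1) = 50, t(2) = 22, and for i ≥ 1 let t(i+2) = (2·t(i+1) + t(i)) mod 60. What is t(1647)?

Computing terms: t(1) = 50, t(2) = 22, t(3) = 34, t(4) = 30, t(5) = 34, t(6) = 38, t(7) = 50, t(8) = 18, t(9) = 26, t(10) = 10, t(11) = 46, t(12) = 42, t(13) = 10, t(14) = 2, t(15) = 14, t(16) = 30, t(17) = 14, t(18) = 58, t(19) = 10, t(20) = 18, t(21) = 46, t(22) = 50, t(23) = 26, t(24) = 42, t(25) = 50, t(26) = 22.
The sequence repeats with period 24.
(1647 - 1) mod 24 = 14, so t(1647) = t(15) = 14.

14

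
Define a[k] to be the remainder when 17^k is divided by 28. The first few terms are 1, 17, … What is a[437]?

5

Computing terms: a[0] = 1, a[1] = 17, a[2] = 9, a[3] = 13, a[4] = 25, a[5] = 5, a[6] = 1.
The sequence repeats with period 6.
So a[437] = a[0 + ((437-0) mod 6)] = a[5] = 5.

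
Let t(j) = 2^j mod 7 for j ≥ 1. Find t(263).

t(1) = 2,  t(2) = 4,  t(3) = 1,  t(4) = 2.
The sequence repeats with period 3.
So t(263) = t(1 + ((263-1) mod 3)) = t(2) = 4.

4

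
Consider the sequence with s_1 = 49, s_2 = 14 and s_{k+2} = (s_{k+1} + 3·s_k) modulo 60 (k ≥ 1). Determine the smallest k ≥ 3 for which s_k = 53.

Listing terms: s_1 = 49,  s_2 = 14,  s_3 = 41,  s_4 = 23,  s_5 = 26,  s_6 = 35,  s_7 = 53,  s_8 = 38,  s_9 = 17,  s_{10} = 11,  s_{11} = 2,  s_{12} = 35,  s_{13} = 41,  s_{14} = 26,  s_{15} = 29,  s_{16} = 47,  s_{17} = 14,  s_{18} = 35,  s_{19} = 17,  s_{20} = 2,  s_{21} = 53,  s_{22} = 59,  s_{23} = 38,  s_{24} = 35,  s_{25} = 29,  s_{26} = 14,  s_{27} = 41.
Since (s_{26}, s_{27}) = (s_2, s_3) = (14, 41) (two consecutive terms determine the rest), the sequence is eventually periodic: after a pre-period of length 1 it cycles with period 24.
The value 53 first appears (with k ≥ 3) at s_7.

7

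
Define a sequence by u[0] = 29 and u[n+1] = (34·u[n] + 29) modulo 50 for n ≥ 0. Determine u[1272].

39

We have u[0] = 29; u[1] = 15; u[2] = 39; u[3] = 5; u[4] = 49; u[5] = 45; u[6] = 9; u[7] = 35; u[8] = 19; u[9] = 25; u[10] = 29.
The sequence repeats with period 10.
(1272 - 0) mod 10 = 2, so u[1272] = u[2] = 39.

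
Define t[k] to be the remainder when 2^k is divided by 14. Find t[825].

Listing terms: t[1] = 2,  t[2] = 4,  t[3] = 8,  t[4] = 2.
The sequence repeats with period 3.
(825 - 1) mod 3 = 2, so t[825] = t[3] = 8.

8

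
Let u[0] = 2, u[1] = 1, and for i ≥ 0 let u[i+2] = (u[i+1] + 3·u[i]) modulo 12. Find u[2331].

We have u[0] = 2, u[1] = 1, u[2] = 7, u[3] = 10, u[4] = 7, u[5] = 1, u[6] = 10, u[7] = 1, u[8] = 7.
Since (u[7], u[8]) = (u[1], u[2]) = (1, 7) (two consecutive terms determine the rest), the sequence is eventually periodic: after a pre-period of length 1 it cycles with period 6.
For i ≥ 1, u[i] depends only on (i - 1) mod 6. (2331 - 1) mod 6 = 2, so u[2331] = u[3] = 10.

10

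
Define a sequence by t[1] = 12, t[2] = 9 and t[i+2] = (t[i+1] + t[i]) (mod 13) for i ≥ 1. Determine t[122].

Listing terms: t[1] = 12; t[2] = 9; t[3] = 8; t[4] = 4; t[5] = 12; t[6] = 3; t[7] = 2; t[8] = 5; t[9] = 7; t[10] = 12; t[11] = 6; t[12] = 5; t[13] = 11; t[14] = 3; t[15] = 1; t[16] = 4; t[17] = 5; t[18] = 9; t[19] = 1; t[20] = 10; t[21] = 11; t[22] = 8; t[23] = 6; t[24] = 1; t[25] = 7; t[26] = 8; t[27] = 2; t[28] = 10; t[29] = 12; t[30] = 9.
The sequence repeats with period 28.
(122 - 1) mod 28 = 9, so t[122] = t[10] = 12.

12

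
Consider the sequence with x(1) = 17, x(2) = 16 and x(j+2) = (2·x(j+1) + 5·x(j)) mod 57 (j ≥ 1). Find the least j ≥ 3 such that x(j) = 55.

Computing terms: x(1) = 17,  x(2) = 16,  x(3) = 3,  x(4) = 29,  x(5) = 16,  x(6) = 6,  x(7) = 35,  x(8) = 43,  x(9) = 33,  x(10) = 53,  x(11) = 43,  x(12) = 9,  x(13) = 5,  x(14) = 55,  x(15) = 21,  x(16) = 32,  x(17) = 55,  x(18) = 42,  x(19) = 17,  x(20) = 16.
The sequence repeats with period 18.
The value 55 first appears (with j ≥ 3) at x(14).

14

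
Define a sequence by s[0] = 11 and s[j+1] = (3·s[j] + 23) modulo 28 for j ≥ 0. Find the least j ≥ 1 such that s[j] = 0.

s[0] = 11, s[1] = 0, s[2] = 23, s[3] = 8, s[4] = 19, s[5] = 24, s[6] = 11.
Since s[6] = s[0] = 11, the sequence is periodic with period 6.
The value 0 first appears (with j ≥ 1) at s[1].

1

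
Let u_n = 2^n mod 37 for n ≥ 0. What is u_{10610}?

Computing terms: u_0 = 1; u_1 = 2; u_2 = 4; u_3 = 8; u_4 = 16; u_5 = 32; u_6 = 27; u_7 = 17; u_8 = 34; u_9 = 31; u_{10} = 25; u_{11} = 13; u_{12} = 26; u_{13} = 15; u_{14} = 30; u_{15} = 23; u_{16} = 9; u_{17} = 18; u_{18} = 36; u_{19} = 35; u_{20} = 33; u_{21} = 29; u_{22} = 21; u_{23} = 5; u_{24} = 10; u_{25} = 20; u_{26} = 3; u_{27} = 6; u_{28} = 12; u_{29} = 24; u_{30} = 11; u_{31} = 22; u_{32} = 7; u_{33} = 14; u_{34} = 28; u_{35} = 19; u_{36} = 1.
The sequence repeats with period 36.
So u_{10610} = u_{0 + ((10610-0) mod 36)} = u_{26} = 3.

3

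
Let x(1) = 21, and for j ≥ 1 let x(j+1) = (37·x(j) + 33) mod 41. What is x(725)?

x(1) = 21,  x(2) = 31,  x(3) = 32,  x(4) = 28,  x(5) = 3,  x(6) = 21.
The sequence repeats with period 5.
(725 - 1) mod 5 = 4, so x(725) = x(5) = 3.

3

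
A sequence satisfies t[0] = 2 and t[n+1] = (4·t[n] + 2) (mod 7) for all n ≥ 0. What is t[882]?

2

Computing terms: t[0] = 2; t[1] = 3; t[2] = 0; t[3] = 2.
Since t[3] = t[0] = 2, the sequence is periodic with period 3.
(882 - 0) mod 3 = 0, so t[882] = t[0] = 2.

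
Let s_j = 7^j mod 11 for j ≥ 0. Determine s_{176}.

s_0 = 1,  s_1 = 7,  s_2 = 5,  s_3 = 2,  s_4 = 3,  s_5 = 10,  s_6 = 4,  s_7 = 6,  s_8 = 9,  s_9 = 8,  s_{10} = 1.
Since s_{10} = s_0 = 1, the sequence is periodic with period 10.
So s_{176} = s_{0 + ((176-0) mod 10)} = s_6 = 4.

4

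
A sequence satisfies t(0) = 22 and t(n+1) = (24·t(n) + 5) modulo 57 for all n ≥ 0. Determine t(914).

t(0) = 22,  t(1) = 20,  t(2) = 29,  t(3) = 17,  t(4) = 14,  t(5) = 56,  t(6) = 38,  t(7) = 5,  t(8) = 11,  t(9) = 41,  t(10) = 20.
Since t(10) = t(1) = 20, the sequence is eventually periodic: after a pre-period of length 1 it cycles with period 9.
For n ≥ 1, t(n) depends only on (n - 1) mod 9. (914 - 1) mod 9 = 4, so t(914) = t(5) = 56.

56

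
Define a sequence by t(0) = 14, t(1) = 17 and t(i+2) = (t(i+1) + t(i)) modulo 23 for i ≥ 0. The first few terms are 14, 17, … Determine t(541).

20

Listing terms: t(0) = 14; t(1) = 17; t(2) = 8; t(3) = 2; t(4) = 10; t(5) = 12; t(6) = 22; t(7) = 11; t(8) = 10; t(9) = 21; t(10) = 8; t(11) = 6; t(12) = 14; t(13) = 20; t(14) = 11; t(15) = 8; t(16) = 19; t(17) = 4; t(18) = 0; t(19) = 4; t(20) = 4; t(21) = 8; t(22) = 12; t(23) = 20; t(24) = 9; t(25) = 6; t(26) = 15; t(27) = 21; t(28) = 13; t(29) = 11; t(30) = 1; t(31) = 12; t(32) = 13; t(33) = 2; t(34) = 15; t(35) = 17; t(36) = 9; t(37) = 3; t(38) = 12; t(39) = 15; t(40) = 4; t(41) = 19; t(42) = 0; t(43) = 19; t(44) = 19; t(45) = 15; t(46) = 11; t(47) = 3; t(48) = 14; t(49) = 17.
Since (t(48), t(49)) = (t(0), t(1)) = (14, 17) (two consecutive terms determine the rest), the sequence is periodic with period 48.
(541 - 0) mod 48 = 13, so t(541) = t(13) = 20.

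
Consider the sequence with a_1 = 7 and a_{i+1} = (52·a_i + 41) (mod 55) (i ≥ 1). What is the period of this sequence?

We have a_1 = 7,  a_2 = 20,  a_3 = 36,  a_4 = 43,  a_5 = 22,  a_6 = 30,  a_7 = 6,  a_8 = 23,  a_9 = 27,  a_{10} = 15,  a_{11} = 51,  a_{12} = 53,  a_{13} = 47,  a_{14} = 10,  a_{15} = 11,  a_{16} = 8,  a_{17} = 17,  a_{18} = 45,  a_{19} = 16,  a_{20} = 48,  a_{21} = 7.
Since a_{21} = a_1 = 7, the sequence is periodic with period 20.

20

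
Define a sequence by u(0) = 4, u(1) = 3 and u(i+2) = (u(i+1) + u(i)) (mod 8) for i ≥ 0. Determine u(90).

We have u(0) = 4, u(1) = 3, u(2) = 7, u(3) = 2, u(4) = 1, u(5) = 3, u(6) = 4, u(7) = 7, u(8) = 3, u(9) = 2, u(10) = 5, u(11) = 7, u(12) = 4, u(13) = 3.
Since (u(12), u(13)) = (u(0), u(1)) = (4, 3) (two consecutive terms determine the rest), the sequence is periodic with period 12.
So u(90) = u(0 + ((90-0) mod 12)) = u(6) = 4.

4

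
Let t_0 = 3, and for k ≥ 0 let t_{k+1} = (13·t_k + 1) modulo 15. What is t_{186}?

Computing terms: t_0 = 3,  t_1 = 10,  t_2 = 11,  t_3 = 9,  t_4 = 13,  t_5 = 5,  t_6 = 6,  t_7 = 4,  t_8 = 8,  t_9 = 0,  t_{10} = 1,  t_{11} = 14,  t_{12} = 3.
Since t_{12} = t_0 = 3, the sequence is periodic with period 12.
So t_{186} = t_{0 + ((186-0) mod 12)} = t_6 = 6.

6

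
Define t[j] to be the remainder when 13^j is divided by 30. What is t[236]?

1

We have t[0] = 1, t[1] = 13, t[2] = 19, t[3] = 7, t[4] = 1.
Since t[4] = t[0] = 1, the sequence is periodic with period 4.
(236 - 0) mod 4 = 0, so t[236] = t[0] = 1.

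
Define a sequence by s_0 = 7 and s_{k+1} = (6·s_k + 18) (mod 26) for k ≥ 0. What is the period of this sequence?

We have s_0 = 7,  s_1 = 8,  s_2 = 14,  s_3 = 24,  s_4 = 6,  s_5 = 2,  s_6 = 4,  s_7 = 16,  s_8 = 10,  s_9 = 0,  s_{10} = 18,  s_{11} = 22,  s_{12} = 20,  s_{13} = 8.
Since s_{13} = s_1 = 8, the sequence is eventually periodic: after a pre-period of length 1 it cycles with period 12.

12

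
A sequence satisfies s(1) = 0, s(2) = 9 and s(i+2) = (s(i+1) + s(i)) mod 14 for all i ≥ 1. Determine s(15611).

Listing terms: s(1) = 0, s(2) = 9, s(3) = 9, s(4) = 4, s(5) = 13, s(6) = 3, s(7) = 2, s(8) = 5, s(9) = 7, s(10) = 12, s(11) = 5, s(12) = 3, s(13) = 8, s(14) = 11, s(15) = 5, s(16) = 2, s(17) = 7, s(18) = 9, s(19) = 2, s(20) = 11, s(21) = 13, s(22) = 10, s(23) = 9, s(24) = 5, s(25) = 0, s(26) = 5, s(27) = 5, s(28) = 10, s(29) = 1, s(30) = 11, s(31) = 12, s(32) = 9, s(33) = 7, s(34) = 2, s(35) = 9, s(36) = 11, s(37) = 6, s(38) = 3, s(39) = 9, s(40) = 12, s(41) = 7, s(42) = 5, s(43) = 12, s(44) = 3, s(45) = 1, s(46) = 4, s(47) = 5, s(48) = 9, s(49) = 0, s(50) = 9.
The sequence repeats with period 48.
So s(15611) = s(1 + ((15611-1) mod 48)) = s(11) = 5.

5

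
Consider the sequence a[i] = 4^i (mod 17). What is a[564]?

Computing terms: a[0] = 1,  a[1] = 4,  a[2] = 16,  a[3] = 13,  a[4] = 1.
The sequence repeats with period 4.
So a[564] = a[0 + ((564-0) mod 4)] = a[0] = 1.

1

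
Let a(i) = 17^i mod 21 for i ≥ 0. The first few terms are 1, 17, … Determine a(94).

Listing terms: a(0) = 1,  a(1) = 17,  a(2) = 16,  a(3) = 20,  a(4) = 4,  a(5) = 5,  a(6) = 1.
Since a(6) = a(0) = 1, the sequence is periodic with period 6.
(94 - 0) mod 6 = 4, so a(94) = a(4) = 4.

4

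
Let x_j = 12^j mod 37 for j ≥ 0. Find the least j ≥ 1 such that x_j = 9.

Computing terms: x_0 = 1,  x_1 = 12,  x_2 = 33,  x_3 = 26,  x_4 = 16,  x_5 = 7,  x_6 = 10,  x_7 = 9,  x_8 = 34,  x_9 = 1.
Since x_9 = x_0 = 1, the sequence is periodic with period 9.
The value 9 first appears (with j ≥ 1) at x_7.

7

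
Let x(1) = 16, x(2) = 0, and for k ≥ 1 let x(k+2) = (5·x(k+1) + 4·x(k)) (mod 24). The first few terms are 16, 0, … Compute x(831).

8

Computing terms: x(1) = 16,  x(2) = 0,  x(3) = 16,  x(4) = 8,  x(5) = 8,  x(6) = 0,  x(7) = 8,  x(8) = 16,  x(9) = 16,  x(10) = 0.
Since (x(9), x(10)) = (x(1), x(2)) = (16, 0) (two consecutive terms determine the rest), the sequence is periodic with period 8.
So x(831) = x(1 + ((831-1) mod 8)) = x(7) = 8.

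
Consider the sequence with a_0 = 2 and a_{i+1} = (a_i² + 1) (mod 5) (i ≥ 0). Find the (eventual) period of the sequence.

a_0 = 2,  a_1 = 0,  a_2 = 1,  a_3 = 2.
Since a_3 = a_0 = 2, the sequence is periodic with period 3.

3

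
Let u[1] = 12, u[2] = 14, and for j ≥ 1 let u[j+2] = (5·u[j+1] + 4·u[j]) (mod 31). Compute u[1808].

Computing terms: u[1] = 12,  u[2] = 14,  u[3] = 25,  u[4] = 26,  u[5] = 13,  u[6] = 14,  u[7] = 29,  u[8] = 15,  u[9] = 5,  u[10] = 23,  u[11] = 11,  u[12] = 23,  u[13] = 4,  u[14] = 19,  u[15] = 18,  u[16] = 11,  u[17] = 3,  u[18] = 28,  u[19] = 28,  u[20] = 4,  u[21] = 8,  u[22] = 25,  u[23] = 2,  u[24] = 17,  u[25] = 0,  u[26] = 6,  u[27] = 30,  u[28] = 19,  u[29] = 29,  u[30] = 4,  u[31] = 12,  u[32] = 14.
The sequence repeats with period 30.
(1808 - 1) mod 30 = 7, so u[1808] = u[8] = 15.

15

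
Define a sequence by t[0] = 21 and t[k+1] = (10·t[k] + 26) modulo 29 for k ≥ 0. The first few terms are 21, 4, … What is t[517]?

We have t[0] = 21, t[1] = 4, t[2] = 8, t[3] = 19, t[4] = 13, t[5] = 11, t[6] = 20, t[7] = 23, t[8] = 24, t[9] = 5, t[10] = 18, t[11] = 3, t[12] = 27, t[13] = 6, t[14] = 28, t[15] = 16, t[16] = 12, t[17] = 1, t[18] = 7, t[19] = 9, t[20] = 0, t[21] = 26, t[22] = 25, t[23] = 15, t[24] = 2, t[25] = 17, t[26] = 22, t[27] = 14, t[28] = 21.
The sequence repeats with period 28.
So t[517] = t[0 + ((517-0) mod 28)] = t[13] = 6.

6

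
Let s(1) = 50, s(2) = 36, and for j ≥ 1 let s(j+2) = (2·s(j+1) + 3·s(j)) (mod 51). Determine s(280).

21

Listing terms: s(1) = 50; s(2) = 36; s(3) = 18; s(4) = 42; s(5) = 36; s(6) = 45; s(7) = 45; s(8) = 21; s(9) = 24; s(10) = 9; s(11) = 39; s(12) = 3; s(13) = 21; s(14) = 0; s(15) = 12; s(16) = 24; s(17) = 33; s(18) = 36; s(19) = 18.
Since (s(18), s(19)) = (s(2), s(3)) = (36, 18) (two consecutive terms determine the rest), the sequence is eventually periodic: after a pre-period of length 1 it cycles with period 16.
For j ≥ 2, s(j) depends only on (j - 2) mod 16. (280 - 2) mod 16 = 6, so s(280) = s(8) = 21.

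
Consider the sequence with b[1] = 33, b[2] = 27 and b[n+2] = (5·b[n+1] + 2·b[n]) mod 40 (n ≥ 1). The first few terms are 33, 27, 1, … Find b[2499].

1

Computing terms: b[1] = 33; b[2] = 27; b[3] = 1; b[4] = 19; b[5] = 17; b[6] = 3; b[7] = 9; b[8] = 11; b[9] = 33; b[10] = 27.
The sequence repeats with period 8.
So b[2499] = b[1 + ((2499-1) mod 8)] = b[3] = 1.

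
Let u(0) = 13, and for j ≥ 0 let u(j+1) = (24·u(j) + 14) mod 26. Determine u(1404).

u(0) = 13; u(1) = 14; u(2) = 12; u(3) = 16; u(4) = 8; u(5) = 24; u(6) = 18; u(7) = 4; u(8) = 6; u(9) = 2; u(10) = 10; u(11) = 20; u(12) = 0; u(13) = 14.
Since u(13) = u(1) = 14, the sequence is eventually periodic: after a pre-period of length 1 it cycles with period 12.
For j ≥ 1, u(j) depends only on (j - 1) mod 12. (1404 - 1) mod 12 = 11, so u(1404) = u(12) = 0.

0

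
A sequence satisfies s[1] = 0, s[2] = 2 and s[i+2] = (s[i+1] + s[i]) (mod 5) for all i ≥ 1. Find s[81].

s[1] = 0,  s[2] = 2,  s[3] = 2,  s[4] = 4,  s[5] = 1,  s[6] = 0,  s[7] = 1,  s[8] = 1,  s[9] = 2,  s[10] = 3,  s[11] = 0,  s[12] = 3,  s[13] = 3,  s[14] = 1,  s[15] = 4,  s[16] = 0,  s[17] = 4,  s[18] = 4,  s[19] = 3,  s[20] = 2,  s[21] = 0,  s[22] = 2.
Since (s[21], s[22]) = (s[1], s[2]) = (0, 2) (two consecutive terms determine the rest), the sequence is periodic with period 20.
(81 - 1) mod 20 = 0, so s[81] = s[1] = 0.

0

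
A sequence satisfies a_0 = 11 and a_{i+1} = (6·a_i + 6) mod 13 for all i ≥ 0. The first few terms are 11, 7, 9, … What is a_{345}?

Computing terms: a_0 = 11; a_1 = 7; a_2 = 9; a_3 = 8; a_4 = 2; a_5 = 5; a_6 = 10; a_7 = 1; a_8 = 12; a_9 = 0; a_{10} = 6; a_{11} = 3; a_{12} = 11.
The sequence repeats with period 12.
So a_{345} = a_{0 + ((345-0) mod 12)} = a_9 = 0.

0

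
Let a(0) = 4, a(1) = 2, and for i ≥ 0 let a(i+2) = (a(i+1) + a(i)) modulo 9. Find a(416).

4

Computing terms: a(0) = 4, a(1) = 2, a(2) = 6, a(3) = 8, a(4) = 5, a(5) = 4, a(6) = 0, a(7) = 4, a(8) = 4, a(9) = 8, a(10) = 3, a(11) = 2, a(12) = 5, a(13) = 7, a(14) = 3, a(15) = 1, a(16) = 4, a(17) = 5, a(18) = 0, a(19) = 5, a(20) = 5, a(21) = 1, a(22) = 6, a(23) = 7, a(24) = 4, a(25) = 2.
Since (a(24), a(25)) = (a(0), a(1)) = (4, 2) (two consecutive terms determine the rest), the sequence is periodic with period 24.
(416 - 0) mod 24 = 8, so a(416) = a(8) = 4.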